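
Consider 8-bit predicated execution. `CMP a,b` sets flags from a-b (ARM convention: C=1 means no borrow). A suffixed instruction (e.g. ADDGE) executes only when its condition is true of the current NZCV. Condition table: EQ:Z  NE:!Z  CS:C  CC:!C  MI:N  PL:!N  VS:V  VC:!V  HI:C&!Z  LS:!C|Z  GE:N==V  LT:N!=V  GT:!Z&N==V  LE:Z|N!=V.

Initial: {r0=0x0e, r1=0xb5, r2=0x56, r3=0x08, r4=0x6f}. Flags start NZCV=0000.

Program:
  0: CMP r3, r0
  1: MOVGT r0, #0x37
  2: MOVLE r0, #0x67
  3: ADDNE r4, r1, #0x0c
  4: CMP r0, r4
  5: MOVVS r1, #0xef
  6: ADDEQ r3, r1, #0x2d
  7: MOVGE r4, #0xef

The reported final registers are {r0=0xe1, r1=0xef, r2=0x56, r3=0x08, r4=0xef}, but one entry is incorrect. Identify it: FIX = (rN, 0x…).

[0] flags=1000 → (cmp)
[1] flags=1000 GT?F → skip
[2] flags=1000 LE?T → r0=0x67
[3] flags=1000 NE?T → r4=0xc1
[4] flags=1001 → (cmp)
[5] flags=1001 VS?T → r1=0xef
[6] flags=1001 EQ?F → skip
[7] flags=1001 GE?T → r4=0xef

FIX = (r0, 0x67)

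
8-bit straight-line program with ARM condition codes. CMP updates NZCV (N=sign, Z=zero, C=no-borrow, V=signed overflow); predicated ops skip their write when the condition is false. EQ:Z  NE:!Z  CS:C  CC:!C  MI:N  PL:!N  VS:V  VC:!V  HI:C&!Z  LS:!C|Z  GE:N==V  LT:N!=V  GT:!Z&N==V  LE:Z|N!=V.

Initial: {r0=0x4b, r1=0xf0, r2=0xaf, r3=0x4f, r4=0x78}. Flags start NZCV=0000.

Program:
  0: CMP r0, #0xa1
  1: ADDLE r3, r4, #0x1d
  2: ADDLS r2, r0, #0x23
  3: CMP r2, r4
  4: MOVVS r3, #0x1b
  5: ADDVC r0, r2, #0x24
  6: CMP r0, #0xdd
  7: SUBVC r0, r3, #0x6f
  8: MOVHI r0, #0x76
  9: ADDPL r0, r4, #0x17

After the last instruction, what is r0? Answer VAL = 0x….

0: ✓ CMP  NZCV=1001
1: · ADDLE
2: ✓ ADDLS  r2←0x6e
3: ✓ CMP  NZCV=1000
4: · MOVVS
5: ✓ ADDVC  r0←0x92
6: ✓ CMP  NZCV=1000
7: ✓ SUBVC  r0←0xe0
8: · MOVHI
9: · ADDPL

VAL = 0xe0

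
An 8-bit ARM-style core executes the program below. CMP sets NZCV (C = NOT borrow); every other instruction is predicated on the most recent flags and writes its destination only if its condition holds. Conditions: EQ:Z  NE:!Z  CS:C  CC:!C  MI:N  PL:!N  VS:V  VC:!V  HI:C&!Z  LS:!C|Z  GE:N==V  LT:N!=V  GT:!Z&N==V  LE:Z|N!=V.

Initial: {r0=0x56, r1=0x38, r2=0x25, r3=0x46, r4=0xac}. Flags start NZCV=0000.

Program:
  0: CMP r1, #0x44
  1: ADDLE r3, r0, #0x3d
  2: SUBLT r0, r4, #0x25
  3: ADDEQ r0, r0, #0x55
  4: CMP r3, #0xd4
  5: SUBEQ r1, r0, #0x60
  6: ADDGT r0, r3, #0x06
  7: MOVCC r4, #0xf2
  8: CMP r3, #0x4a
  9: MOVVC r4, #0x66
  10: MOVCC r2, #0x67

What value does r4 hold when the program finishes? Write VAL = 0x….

VAL = 0xf2

0: ✓ CMP  NZCV=1000
1: ✓ ADDLE  r3←0x93
2: ✓ SUBLT  r0←0x87
3: · ADDEQ
4: ✓ CMP  NZCV=1000
5: · SUBEQ
6: · ADDGT
7: ✓ MOVCC  r4←0xf2
8: ✓ CMP  NZCV=0011
9: · MOVVC
10: · MOVCC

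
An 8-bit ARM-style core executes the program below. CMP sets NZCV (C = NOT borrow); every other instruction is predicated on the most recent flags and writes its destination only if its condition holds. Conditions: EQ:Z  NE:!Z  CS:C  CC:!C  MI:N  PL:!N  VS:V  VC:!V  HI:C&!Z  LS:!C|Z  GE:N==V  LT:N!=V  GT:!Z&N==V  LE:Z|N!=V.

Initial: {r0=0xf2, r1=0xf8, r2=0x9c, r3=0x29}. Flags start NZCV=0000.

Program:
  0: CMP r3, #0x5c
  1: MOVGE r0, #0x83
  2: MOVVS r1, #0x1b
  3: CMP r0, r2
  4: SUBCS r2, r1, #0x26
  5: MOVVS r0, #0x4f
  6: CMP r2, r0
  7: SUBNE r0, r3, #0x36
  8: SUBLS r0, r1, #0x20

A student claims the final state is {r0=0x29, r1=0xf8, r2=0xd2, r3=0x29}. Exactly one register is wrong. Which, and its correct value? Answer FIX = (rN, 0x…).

[0] flags=1000 → (cmp)
[1] flags=1000 GE?F → skip
[2] flags=1000 VS?F → skip
[3] flags=0010 → (cmp)
[4] flags=0010 CS?T → r2=0xd2
[5] flags=0010 VS?F → skip
[6] flags=1000 → (cmp)
[7] flags=1000 NE?T → r0=0xf3
[8] flags=1000 LS?T → r0=0xd8

FIX = (r0, 0xd8)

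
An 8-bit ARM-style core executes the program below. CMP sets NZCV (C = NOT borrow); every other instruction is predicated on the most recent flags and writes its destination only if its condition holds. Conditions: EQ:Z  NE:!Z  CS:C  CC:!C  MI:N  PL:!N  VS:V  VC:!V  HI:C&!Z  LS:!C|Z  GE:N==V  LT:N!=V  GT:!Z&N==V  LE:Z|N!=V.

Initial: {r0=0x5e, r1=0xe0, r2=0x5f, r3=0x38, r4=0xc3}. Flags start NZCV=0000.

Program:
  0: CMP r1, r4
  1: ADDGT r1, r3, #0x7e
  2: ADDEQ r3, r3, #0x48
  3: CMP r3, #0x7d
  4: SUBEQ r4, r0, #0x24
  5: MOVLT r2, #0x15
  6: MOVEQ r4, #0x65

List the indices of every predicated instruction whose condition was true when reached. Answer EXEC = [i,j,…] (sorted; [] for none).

EXEC = [1,5]

0: ✓ CMP  NZCV=0010
1: ✓ ADDGT  r1←0xb6
2: · ADDEQ
3: ✓ CMP  NZCV=1000
4: · SUBEQ
5: ✓ MOVLT  r2←0x15
6: · MOVEQ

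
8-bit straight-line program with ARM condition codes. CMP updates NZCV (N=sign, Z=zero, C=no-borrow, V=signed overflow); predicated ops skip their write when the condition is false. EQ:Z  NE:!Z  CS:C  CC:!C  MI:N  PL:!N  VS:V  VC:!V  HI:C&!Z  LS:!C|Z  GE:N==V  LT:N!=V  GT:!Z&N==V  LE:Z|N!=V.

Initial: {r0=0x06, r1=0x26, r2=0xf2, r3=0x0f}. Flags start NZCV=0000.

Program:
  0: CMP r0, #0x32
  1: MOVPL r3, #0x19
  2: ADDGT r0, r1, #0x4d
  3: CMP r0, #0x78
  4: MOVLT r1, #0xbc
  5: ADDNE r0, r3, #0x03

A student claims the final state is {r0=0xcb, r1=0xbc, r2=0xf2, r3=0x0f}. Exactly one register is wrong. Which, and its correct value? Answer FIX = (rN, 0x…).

FIX = (r0, 0x12)

[0] flags=1000 → (cmp)
[1] flags=1000 PL?F → skip
[2] flags=1000 GT?F → skip
[3] flags=1000 → (cmp)
[4] flags=1000 LT?T → r1=0xbc
[5] flags=1000 NE?T → r0=0x12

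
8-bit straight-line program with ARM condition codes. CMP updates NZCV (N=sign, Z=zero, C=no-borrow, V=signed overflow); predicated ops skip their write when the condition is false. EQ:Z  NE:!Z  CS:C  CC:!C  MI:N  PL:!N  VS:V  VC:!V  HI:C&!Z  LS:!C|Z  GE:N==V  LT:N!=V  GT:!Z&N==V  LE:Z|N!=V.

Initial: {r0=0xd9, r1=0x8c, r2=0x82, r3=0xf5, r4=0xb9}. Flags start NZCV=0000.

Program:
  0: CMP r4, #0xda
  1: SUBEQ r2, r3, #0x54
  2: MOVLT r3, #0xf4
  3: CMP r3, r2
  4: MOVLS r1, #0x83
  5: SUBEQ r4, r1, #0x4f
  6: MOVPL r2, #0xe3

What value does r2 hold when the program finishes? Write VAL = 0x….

0: ✓ CMP  NZCV=1000
1: · SUBEQ
2: ✓ MOVLT  r3←0xf4
3: ✓ CMP  NZCV=0010
4: · MOVLS
5: · SUBEQ
6: ✓ MOVPL  r2←0xe3

VAL = 0xe3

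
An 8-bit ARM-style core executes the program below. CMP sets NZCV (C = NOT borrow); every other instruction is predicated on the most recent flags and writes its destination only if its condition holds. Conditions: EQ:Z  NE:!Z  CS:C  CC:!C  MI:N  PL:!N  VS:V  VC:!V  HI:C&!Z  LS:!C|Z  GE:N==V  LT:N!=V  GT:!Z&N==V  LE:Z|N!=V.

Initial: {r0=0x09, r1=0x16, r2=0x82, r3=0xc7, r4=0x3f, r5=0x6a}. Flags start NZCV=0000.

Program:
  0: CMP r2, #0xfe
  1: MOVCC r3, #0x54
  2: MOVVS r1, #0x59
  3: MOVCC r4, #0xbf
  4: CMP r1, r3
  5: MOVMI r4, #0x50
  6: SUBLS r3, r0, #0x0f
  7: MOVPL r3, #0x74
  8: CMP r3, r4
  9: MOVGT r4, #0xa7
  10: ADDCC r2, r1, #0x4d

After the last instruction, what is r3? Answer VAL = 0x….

VAL = 0xfa

0: ✓ CMP  NZCV=1000
1: ✓ MOVCC  r3←0x54
2: · MOVVS
3: ✓ MOVCC  r4←0xbf
4: ✓ CMP  NZCV=1000
5: ✓ MOVMI  r4←0x50
6: ✓ SUBLS  r3←0xfa
7: · MOVPL
8: ✓ CMP  NZCV=1010
9: · MOVGT
10: · ADDCC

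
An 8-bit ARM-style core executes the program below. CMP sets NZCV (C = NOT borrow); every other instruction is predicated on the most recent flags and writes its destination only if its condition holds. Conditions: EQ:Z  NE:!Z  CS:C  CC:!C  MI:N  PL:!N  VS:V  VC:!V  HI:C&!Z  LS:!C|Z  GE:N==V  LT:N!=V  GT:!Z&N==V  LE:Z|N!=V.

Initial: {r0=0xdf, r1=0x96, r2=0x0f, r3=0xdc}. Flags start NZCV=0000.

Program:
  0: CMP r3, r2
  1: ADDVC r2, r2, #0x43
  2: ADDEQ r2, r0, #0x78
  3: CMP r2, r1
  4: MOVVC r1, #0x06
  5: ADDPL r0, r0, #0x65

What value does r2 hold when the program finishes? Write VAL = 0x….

[0] flags=1010 → (cmp)
[1] flags=1010 VC?T → r2=0x52
[2] flags=1010 EQ?F → skip
[3] flags=1001 → (cmp)
[4] flags=1001 VC?F → skip
[5] flags=1001 PL?F → skip

VAL = 0x52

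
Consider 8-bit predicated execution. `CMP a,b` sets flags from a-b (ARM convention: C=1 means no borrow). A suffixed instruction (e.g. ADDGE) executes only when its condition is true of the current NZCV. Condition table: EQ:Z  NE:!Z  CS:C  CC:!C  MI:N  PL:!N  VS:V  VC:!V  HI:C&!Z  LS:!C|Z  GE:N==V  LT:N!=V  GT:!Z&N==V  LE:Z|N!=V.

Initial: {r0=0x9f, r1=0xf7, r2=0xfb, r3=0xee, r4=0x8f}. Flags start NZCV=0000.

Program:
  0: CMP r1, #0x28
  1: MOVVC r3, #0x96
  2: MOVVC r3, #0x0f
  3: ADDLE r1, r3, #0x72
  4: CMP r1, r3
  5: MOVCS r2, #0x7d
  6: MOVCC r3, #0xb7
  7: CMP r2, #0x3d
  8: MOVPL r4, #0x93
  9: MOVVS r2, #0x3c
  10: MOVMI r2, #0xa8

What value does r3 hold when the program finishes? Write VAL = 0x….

VAL = 0x0f

[0] flags=1010 → (cmp)
[1] flags=1010 VC?T → r3=0x96
[2] flags=1010 VC?T → r3=0x0f
[3] flags=1010 LE?T → r1=0x81
[4] flags=0011 → (cmp)
[5] flags=0011 CS?T → r2=0x7d
[6] flags=0011 CC?F → skip
[7] flags=0010 → (cmp)
[8] flags=0010 PL?T → r4=0x93
[9] flags=0010 VS?F → skip
[10] flags=0010 MI?F → skip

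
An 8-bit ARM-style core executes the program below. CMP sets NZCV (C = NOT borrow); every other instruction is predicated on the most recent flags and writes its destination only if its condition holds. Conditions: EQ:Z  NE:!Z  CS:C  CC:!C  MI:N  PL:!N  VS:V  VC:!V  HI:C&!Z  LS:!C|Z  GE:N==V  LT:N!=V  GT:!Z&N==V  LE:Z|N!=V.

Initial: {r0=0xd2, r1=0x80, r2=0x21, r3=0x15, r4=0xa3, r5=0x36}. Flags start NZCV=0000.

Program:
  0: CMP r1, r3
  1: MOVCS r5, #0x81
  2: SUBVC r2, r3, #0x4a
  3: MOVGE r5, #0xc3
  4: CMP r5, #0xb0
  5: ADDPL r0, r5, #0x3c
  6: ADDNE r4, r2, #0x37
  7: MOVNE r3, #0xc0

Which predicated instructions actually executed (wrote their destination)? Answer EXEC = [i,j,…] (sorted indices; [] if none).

0: ✓ CMP  NZCV=0011
1: ✓ MOVCS  r5←0x81
2: · SUBVC
3: · MOVGE
4: ✓ CMP  NZCV=1000
5: · ADDPL
6: ✓ ADDNE  r4←0x58
7: ✓ MOVNE  r3←0xc0

EXEC = [1,6,7]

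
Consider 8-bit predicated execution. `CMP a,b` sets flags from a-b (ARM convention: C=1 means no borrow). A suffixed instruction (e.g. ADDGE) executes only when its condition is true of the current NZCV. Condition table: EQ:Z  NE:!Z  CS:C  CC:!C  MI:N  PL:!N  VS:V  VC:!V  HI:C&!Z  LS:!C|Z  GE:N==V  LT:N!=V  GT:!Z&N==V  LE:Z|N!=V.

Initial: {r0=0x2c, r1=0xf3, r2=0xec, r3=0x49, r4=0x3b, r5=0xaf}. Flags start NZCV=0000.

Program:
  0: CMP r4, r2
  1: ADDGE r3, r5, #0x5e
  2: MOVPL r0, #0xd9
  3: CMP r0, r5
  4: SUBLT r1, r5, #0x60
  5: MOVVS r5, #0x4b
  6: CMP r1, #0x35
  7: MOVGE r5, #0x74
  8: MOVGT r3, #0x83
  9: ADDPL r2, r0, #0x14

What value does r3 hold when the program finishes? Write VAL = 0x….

VAL = 0x0d

0: ✓ CMP  NZCV=0000
1: ✓ ADDGE  r3←0x0d
2: ✓ MOVPL  r0←0xd9
3: ✓ CMP  NZCV=0010
4: · SUBLT
5: · MOVVS
6: ✓ CMP  NZCV=1010
7: · MOVGE
8: · MOVGT
9: · ADDPL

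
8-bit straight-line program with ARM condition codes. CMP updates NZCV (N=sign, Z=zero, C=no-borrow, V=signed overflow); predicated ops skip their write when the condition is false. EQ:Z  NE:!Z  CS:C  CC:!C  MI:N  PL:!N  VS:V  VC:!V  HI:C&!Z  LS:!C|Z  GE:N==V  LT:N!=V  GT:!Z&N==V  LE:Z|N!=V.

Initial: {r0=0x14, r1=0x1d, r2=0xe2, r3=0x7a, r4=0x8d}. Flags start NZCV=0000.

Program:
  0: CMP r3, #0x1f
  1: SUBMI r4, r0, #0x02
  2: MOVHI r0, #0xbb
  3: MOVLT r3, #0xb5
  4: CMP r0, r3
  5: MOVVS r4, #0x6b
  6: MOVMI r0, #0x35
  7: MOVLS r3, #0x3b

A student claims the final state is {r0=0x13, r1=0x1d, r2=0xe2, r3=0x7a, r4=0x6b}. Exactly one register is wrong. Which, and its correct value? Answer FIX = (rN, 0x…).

[0] flags=0010 → (cmp)
[1] flags=0010 MI?F → skip
[2] flags=0010 HI?T → r0=0xbb
[3] flags=0010 LT?F → skip
[4] flags=0011 → (cmp)
[5] flags=0011 VS?T → r4=0x6b
[6] flags=0011 MI?F → skip
[7] flags=0011 LS?F → skip

FIX = (r0, 0xbb)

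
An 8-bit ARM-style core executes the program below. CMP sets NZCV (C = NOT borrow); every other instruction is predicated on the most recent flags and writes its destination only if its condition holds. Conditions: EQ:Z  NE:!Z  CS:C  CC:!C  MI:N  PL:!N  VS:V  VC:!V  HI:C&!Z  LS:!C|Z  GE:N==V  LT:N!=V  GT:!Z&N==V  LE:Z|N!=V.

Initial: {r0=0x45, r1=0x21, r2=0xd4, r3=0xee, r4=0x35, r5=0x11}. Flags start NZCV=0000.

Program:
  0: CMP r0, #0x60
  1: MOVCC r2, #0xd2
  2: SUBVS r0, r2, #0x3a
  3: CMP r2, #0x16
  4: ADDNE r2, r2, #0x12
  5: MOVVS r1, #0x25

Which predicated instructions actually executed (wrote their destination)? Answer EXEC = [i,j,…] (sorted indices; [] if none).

EXEC = [1,4]

[0] flags=1000 → (cmp)
[1] flags=1000 CC?T → r2=0xd2
[2] flags=1000 VS?F → skip
[3] flags=1010 → (cmp)
[4] flags=1010 NE?T → r2=0xe4
[5] flags=1010 VS?F → skip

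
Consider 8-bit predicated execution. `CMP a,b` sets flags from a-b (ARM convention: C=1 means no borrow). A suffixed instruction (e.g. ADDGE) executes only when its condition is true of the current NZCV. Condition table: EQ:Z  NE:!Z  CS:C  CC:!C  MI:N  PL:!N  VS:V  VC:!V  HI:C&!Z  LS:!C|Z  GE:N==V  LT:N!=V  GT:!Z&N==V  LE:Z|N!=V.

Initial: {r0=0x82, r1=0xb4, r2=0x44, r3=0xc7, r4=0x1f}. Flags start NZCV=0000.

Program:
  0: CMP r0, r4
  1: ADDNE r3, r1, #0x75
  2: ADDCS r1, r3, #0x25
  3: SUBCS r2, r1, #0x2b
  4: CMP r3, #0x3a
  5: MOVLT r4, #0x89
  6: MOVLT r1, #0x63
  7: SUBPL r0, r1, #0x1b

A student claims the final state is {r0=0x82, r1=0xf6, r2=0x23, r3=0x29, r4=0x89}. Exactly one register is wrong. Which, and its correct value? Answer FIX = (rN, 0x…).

[0] flags=0011 → (cmp)
[1] flags=0011 NE?T → r3=0x29
[2] flags=0011 CS?T → r1=0x4e
[3] flags=0011 CS?T → r2=0x23
[4] flags=1000 → (cmp)
[5] flags=1000 LT?T → r4=0x89
[6] flags=1000 LT?T → r1=0x63
[7] flags=1000 PL?F → skip

FIX = (r1, 0x63)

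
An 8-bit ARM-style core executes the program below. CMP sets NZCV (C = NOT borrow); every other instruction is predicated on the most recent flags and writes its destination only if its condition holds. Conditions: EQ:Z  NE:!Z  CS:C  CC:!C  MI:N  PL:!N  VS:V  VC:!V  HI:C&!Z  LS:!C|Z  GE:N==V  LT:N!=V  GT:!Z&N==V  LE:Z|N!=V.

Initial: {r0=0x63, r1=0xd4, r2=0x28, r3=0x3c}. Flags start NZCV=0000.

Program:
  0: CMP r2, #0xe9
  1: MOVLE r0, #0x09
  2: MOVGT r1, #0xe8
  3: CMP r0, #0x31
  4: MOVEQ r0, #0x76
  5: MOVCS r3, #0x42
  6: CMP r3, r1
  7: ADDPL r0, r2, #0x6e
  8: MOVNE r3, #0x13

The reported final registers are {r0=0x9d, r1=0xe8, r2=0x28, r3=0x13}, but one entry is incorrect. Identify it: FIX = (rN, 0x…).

FIX = (r0, 0x96)

[0] flags=0000 → (cmp)
[1] flags=0000 LE?F → skip
[2] flags=0000 GT?T → r1=0xe8
[3] flags=0010 → (cmp)
[4] flags=0010 EQ?F → skip
[5] flags=0010 CS?T → r3=0x42
[6] flags=0000 → (cmp)
[7] flags=0000 PL?T → r0=0x96
[8] flags=0000 NE?T → r3=0x13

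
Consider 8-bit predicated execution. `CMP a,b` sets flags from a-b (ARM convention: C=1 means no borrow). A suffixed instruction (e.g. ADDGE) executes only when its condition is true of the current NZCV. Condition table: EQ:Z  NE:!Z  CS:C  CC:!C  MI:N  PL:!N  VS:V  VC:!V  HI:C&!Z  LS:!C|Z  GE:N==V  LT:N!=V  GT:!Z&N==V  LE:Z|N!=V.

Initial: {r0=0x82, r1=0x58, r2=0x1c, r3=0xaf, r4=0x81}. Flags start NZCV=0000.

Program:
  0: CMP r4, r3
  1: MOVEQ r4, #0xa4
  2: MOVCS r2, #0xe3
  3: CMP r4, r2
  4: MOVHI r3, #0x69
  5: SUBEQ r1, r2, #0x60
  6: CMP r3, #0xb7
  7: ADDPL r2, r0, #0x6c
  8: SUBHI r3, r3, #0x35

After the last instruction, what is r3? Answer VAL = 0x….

VAL = 0x69

0: ✓ CMP  NZCV=1000
1: · MOVEQ
2: · MOVCS
3: ✓ CMP  NZCV=0011
4: ✓ MOVHI  r3←0x69
5: · SUBEQ
6: ✓ CMP  NZCV=1001
7: · ADDPL
8: · SUBHI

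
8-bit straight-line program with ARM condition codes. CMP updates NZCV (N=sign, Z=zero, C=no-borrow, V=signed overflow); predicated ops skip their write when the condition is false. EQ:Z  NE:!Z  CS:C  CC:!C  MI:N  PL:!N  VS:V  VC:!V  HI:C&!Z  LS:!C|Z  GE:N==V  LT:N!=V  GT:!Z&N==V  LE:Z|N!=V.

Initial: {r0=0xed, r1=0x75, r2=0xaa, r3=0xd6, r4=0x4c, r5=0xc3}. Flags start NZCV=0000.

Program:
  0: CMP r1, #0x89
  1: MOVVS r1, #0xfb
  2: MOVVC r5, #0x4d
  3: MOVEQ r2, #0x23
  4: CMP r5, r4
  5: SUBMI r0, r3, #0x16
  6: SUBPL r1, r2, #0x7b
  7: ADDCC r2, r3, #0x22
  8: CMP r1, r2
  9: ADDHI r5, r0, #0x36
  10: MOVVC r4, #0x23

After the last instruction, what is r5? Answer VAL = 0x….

VAL = 0xc3

[0] flags=1001 → (cmp)
[1] flags=1001 VS?T → r1=0xfb
[2] flags=1001 VC?F → skip
[3] flags=1001 EQ?F → skip
[4] flags=0011 → (cmp)
[5] flags=0011 MI?F → skip
[6] flags=0011 PL?T → r1=0x2f
[7] flags=0011 CC?F → skip
[8] flags=1001 → (cmp)
[9] flags=1001 HI?F → skip
[10] flags=1001 VC?F → skip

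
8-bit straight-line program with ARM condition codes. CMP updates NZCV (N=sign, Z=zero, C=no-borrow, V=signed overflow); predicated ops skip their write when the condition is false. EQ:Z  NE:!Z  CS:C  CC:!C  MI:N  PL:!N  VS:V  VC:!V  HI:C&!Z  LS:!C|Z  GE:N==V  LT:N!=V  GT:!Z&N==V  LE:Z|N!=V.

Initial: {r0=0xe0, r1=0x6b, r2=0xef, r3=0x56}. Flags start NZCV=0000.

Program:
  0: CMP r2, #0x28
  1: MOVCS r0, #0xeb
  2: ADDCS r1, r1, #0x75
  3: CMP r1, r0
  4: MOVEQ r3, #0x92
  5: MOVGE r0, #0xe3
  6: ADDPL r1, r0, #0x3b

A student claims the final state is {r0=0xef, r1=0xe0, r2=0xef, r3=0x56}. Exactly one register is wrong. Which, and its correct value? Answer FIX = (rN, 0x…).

0: ✓ CMP  NZCV=1010
1: ✓ MOVCS  r0←0xeb
2: ✓ ADDCS  r1←0xe0
3: ✓ CMP  NZCV=1000
4: · MOVEQ
5: · MOVGE
6: · ADDPL

FIX = (r0, 0xeb)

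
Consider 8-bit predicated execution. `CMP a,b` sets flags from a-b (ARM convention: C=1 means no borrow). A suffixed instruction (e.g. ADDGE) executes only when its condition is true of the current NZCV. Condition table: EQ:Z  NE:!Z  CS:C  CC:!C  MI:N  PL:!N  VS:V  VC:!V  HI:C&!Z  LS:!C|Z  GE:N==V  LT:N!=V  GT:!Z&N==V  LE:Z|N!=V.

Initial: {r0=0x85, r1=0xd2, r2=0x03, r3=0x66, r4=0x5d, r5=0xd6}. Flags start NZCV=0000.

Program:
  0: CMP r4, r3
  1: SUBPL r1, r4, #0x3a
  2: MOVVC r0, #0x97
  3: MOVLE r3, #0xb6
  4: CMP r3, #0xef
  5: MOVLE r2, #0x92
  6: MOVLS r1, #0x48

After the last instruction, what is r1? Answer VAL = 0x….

VAL = 0x48

0: ✓ CMP  NZCV=1000
1: · SUBPL
2: ✓ MOVVC  r0←0x97
3: ✓ MOVLE  r3←0xb6
4: ✓ CMP  NZCV=1000
5: ✓ MOVLE  r2←0x92
6: ✓ MOVLS  r1←0x48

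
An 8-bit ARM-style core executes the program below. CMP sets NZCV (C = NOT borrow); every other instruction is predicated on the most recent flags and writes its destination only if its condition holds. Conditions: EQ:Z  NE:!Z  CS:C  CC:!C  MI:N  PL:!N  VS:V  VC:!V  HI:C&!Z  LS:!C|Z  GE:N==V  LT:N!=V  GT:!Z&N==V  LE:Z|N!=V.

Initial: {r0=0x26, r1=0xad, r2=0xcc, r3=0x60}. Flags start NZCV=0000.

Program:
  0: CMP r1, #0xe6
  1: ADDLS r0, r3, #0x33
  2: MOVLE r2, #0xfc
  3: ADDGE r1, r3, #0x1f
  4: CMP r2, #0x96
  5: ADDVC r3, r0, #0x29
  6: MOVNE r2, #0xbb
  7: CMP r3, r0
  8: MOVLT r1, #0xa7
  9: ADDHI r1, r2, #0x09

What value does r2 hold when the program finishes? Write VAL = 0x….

0: ✓ CMP  NZCV=1000
1: ✓ ADDLS  r0←0x93
2: ✓ MOVLE  r2←0xfc
3: · ADDGE
4: ✓ CMP  NZCV=0010
5: ✓ ADDVC  r3←0xbc
6: ✓ MOVNE  r2←0xbb
7: ✓ CMP  NZCV=0010
8: · MOVLT
9: ✓ ADDHI  r1←0xc4

VAL = 0xbb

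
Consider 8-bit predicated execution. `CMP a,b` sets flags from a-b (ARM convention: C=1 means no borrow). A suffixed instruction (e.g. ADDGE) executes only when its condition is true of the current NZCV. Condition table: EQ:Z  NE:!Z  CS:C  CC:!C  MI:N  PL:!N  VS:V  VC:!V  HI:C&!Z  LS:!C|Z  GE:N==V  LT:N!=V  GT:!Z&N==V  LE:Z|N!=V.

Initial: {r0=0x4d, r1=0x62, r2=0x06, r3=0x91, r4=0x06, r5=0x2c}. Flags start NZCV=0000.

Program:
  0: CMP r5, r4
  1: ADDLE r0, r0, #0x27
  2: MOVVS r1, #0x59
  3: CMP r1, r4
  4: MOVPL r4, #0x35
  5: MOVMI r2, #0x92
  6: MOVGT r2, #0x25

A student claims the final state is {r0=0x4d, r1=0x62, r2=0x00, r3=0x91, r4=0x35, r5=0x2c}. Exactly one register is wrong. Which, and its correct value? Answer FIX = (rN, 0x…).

FIX = (r2, 0x25)

[0] flags=0010 → (cmp)
[1] flags=0010 LE?F → skip
[2] flags=0010 VS?F → skip
[3] flags=0010 → (cmp)
[4] flags=0010 PL?T → r4=0x35
[5] flags=0010 MI?F → skip
[6] flags=0010 GT?T → r2=0x25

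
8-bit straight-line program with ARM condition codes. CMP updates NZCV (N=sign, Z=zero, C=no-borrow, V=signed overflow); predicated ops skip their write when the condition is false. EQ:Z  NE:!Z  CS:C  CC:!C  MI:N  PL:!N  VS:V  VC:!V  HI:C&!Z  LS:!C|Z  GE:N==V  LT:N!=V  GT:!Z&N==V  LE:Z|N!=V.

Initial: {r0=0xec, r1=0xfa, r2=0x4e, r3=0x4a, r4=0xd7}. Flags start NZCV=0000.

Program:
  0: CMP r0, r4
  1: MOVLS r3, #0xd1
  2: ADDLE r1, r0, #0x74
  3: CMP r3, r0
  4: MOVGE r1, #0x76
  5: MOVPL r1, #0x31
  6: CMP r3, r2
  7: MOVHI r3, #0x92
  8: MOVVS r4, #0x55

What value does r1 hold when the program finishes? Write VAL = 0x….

VAL = 0x31

0: ✓ CMP  NZCV=0010
1: · MOVLS
2: · ADDLE
3: ✓ CMP  NZCV=0000
4: ✓ MOVGE  r1←0x76
5: ✓ MOVPL  r1←0x31
6: ✓ CMP  NZCV=1000
7: · MOVHI
8: · MOVVS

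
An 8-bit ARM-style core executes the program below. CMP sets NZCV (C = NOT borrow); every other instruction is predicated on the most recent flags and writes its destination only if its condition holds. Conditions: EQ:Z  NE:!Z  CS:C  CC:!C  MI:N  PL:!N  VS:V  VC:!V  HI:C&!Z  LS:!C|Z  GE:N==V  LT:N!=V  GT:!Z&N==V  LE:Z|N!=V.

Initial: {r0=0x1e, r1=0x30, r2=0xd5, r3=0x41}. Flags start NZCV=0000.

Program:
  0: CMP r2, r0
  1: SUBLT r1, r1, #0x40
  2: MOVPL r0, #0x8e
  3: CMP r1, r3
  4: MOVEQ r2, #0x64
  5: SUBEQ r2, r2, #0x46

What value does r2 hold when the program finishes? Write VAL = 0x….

0: ✓ CMP  NZCV=1010
1: ✓ SUBLT  r1←0xf0
2: · MOVPL
3: ✓ CMP  NZCV=1010
4: · MOVEQ
5: · SUBEQ

VAL = 0xd5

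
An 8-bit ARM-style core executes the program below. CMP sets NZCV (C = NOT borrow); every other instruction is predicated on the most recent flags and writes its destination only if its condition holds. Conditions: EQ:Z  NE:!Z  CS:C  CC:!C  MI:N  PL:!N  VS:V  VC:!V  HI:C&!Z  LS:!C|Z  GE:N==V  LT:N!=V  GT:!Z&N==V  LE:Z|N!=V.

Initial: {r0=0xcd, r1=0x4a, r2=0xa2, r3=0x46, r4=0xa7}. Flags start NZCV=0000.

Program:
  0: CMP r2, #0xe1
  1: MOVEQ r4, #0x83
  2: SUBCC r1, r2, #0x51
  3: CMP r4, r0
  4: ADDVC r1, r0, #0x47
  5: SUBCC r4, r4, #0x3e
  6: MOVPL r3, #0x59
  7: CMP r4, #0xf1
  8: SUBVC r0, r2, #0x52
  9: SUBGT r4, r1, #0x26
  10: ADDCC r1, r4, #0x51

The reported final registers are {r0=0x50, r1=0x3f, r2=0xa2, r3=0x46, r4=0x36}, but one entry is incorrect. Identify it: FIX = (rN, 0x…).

[0] flags=1000 → (cmp)
[1] flags=1000 EQ?F → skip
[2] flags=1000 CC?T → r1=0x51
[3] flags=1000 → (cmp)
[4] flags=1000 VC?T → r1=0x14
[5] flags=1000 CC?T → r4=0x69
[6] flags=1000 PL?F → skip
[7] flags=0000 → (cmp)
[8] flags=0000 VC?T → r0=0x50
[9] flags=0000 GT?T → r4=0xee
[10] flags=0000 CC?T → r1=0x3f

FIX = (r4, 0xee)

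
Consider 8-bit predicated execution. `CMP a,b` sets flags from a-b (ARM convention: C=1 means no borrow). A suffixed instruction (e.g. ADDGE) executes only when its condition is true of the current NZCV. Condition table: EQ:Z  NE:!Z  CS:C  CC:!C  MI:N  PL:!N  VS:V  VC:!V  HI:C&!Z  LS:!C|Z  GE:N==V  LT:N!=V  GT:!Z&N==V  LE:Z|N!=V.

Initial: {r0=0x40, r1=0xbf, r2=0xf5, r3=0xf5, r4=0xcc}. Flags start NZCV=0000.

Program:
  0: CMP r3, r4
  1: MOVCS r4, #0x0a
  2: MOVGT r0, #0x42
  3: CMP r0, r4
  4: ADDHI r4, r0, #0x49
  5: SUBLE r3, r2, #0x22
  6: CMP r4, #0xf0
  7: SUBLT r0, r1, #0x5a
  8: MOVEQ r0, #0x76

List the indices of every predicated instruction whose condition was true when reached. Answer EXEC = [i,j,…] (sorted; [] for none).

[0] flags=0010 → (cmp)
[1] flags=0010 CS?T → r4=0x0a
[2] flags=0010 GT?T → r0=0x42
[3] flags=0010 → (cmp)
[4] flags=0010 HI?T → r4=0x8b
[5] flags=0010 LE?F → skip
[6] flags=1000 → (cmp)
[7] flags=1000 LT?T → r0=0x65
[8] flags=1000 EQ?F → skip

EXEC = [1,2,4,7]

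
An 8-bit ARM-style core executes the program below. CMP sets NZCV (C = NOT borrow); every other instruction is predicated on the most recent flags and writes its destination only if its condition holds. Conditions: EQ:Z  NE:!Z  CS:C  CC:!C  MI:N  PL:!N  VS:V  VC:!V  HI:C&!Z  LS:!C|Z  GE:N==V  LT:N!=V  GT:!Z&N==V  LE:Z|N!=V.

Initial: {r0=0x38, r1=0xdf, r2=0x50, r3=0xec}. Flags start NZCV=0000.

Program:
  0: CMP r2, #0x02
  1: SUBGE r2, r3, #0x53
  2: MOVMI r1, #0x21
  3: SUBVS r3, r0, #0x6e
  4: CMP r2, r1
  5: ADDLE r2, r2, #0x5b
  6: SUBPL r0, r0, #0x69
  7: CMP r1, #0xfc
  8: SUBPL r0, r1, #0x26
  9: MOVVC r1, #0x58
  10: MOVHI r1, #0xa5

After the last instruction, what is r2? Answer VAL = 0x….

VAL = 0xf4

0: ✓ CMP  NZCV=0010
1: ✓ SUBGE  r2←0x99
2: · MOVMI
3: · SUBVS
4: ✓ CMP  NZCV=1000
5: ✓ ADDLE  r2←0xf4
6: · SUBPL
7: ✓ CMP  NZCV=1000
8: · SUBPL
9: ✓ MOVVC  r1←0x58
10: · MOVHI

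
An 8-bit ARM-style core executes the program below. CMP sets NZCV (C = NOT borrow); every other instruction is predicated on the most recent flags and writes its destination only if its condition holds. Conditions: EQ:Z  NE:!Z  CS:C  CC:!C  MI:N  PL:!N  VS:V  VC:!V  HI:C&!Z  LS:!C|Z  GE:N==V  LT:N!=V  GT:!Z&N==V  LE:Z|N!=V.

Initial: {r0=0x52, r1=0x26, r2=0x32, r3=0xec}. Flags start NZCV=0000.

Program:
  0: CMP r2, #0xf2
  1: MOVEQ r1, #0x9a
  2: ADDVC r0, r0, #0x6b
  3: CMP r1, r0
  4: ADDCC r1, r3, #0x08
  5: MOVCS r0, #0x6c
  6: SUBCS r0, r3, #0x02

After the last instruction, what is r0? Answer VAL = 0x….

[0] flags=0000 → (cmp)
[1] flags=0000 EQ?F → skip
[2] flags=0000 VC?T → r0=0xbd
[3] flags=0000 → (cmp)
[4] flags=0000 CC?T → r1=0xf4
[5] flags=0000 CS?F → skip
[6] flags=0000 CS?F → skip

VAL = 0xbd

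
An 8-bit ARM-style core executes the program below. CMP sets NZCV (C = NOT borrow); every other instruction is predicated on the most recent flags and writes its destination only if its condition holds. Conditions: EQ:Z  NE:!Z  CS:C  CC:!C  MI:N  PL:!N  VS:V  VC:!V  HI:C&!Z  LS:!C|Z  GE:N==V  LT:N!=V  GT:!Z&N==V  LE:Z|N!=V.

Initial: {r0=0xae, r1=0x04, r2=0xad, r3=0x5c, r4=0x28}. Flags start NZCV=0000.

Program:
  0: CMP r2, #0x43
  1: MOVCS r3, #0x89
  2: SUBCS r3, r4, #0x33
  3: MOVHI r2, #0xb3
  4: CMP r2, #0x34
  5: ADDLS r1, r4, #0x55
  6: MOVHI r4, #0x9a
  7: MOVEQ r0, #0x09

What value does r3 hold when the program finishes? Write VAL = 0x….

VAL = 0xf5

[0] flags=0011 → (cmp)
[1] flags=0011 CS?T → r3=0x89
[2] flags=0011 CS?T → r3=0xf5
[3] flags=0011 HI?T → r2=0xb3
[4] flags=0011 → (cmp)
[5] flags=0011 LS?F → skip
[6] flags=0011 HI?T → r4=0x9a
[7] flags=0011 EQ?F → skip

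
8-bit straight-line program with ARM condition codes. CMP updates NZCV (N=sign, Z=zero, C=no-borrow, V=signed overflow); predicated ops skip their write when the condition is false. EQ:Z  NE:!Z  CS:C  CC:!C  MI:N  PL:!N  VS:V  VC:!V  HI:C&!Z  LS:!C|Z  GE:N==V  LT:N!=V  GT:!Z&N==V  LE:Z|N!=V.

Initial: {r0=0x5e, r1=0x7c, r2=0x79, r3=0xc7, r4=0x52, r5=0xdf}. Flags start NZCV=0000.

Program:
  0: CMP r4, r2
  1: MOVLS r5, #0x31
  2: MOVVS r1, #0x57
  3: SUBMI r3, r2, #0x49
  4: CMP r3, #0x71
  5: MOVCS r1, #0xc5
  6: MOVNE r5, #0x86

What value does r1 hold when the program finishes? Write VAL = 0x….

VAL = 0x7c

0: ✓ CMP  NZCV=1000
1: ✓ MOVLS  r5←0x31
2: · MOVVS
3: ✓ SUBMI  r3←0x30
4: ✓ CMP  NZCV=1000
5: · MOVCS
6: ✓ MOVNE  r5←0x86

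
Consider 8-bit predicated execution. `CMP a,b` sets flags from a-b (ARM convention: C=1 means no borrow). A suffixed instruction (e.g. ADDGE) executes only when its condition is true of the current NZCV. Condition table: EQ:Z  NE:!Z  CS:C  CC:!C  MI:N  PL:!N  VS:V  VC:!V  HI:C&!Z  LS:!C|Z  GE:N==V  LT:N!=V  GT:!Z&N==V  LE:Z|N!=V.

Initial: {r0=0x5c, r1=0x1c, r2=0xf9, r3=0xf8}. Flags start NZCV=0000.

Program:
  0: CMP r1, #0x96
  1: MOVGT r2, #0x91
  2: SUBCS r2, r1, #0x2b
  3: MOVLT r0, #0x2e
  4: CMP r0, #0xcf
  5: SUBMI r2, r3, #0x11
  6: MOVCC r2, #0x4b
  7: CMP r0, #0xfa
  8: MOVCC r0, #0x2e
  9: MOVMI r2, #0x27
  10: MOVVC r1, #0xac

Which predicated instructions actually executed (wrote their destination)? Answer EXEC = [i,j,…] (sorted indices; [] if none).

0: ✓ CMP  NZCV=1001
1: ✓ MOVGT  r2←0x91
2: · SUBCS
3: · MOVLT
4: ✓ CMP  NZCV=1001
5: ✓ SUBMI  r2←0xe7
6: ✓ MOVCC  r2←0x4b
7: ✓ CMP  NZCV=0000
8: ✓ MOVCC  r0←0x2e
9: · MOVMI
10: ✓ MOVVC  r1←0xac

EXEC = [1,5,6,8,10]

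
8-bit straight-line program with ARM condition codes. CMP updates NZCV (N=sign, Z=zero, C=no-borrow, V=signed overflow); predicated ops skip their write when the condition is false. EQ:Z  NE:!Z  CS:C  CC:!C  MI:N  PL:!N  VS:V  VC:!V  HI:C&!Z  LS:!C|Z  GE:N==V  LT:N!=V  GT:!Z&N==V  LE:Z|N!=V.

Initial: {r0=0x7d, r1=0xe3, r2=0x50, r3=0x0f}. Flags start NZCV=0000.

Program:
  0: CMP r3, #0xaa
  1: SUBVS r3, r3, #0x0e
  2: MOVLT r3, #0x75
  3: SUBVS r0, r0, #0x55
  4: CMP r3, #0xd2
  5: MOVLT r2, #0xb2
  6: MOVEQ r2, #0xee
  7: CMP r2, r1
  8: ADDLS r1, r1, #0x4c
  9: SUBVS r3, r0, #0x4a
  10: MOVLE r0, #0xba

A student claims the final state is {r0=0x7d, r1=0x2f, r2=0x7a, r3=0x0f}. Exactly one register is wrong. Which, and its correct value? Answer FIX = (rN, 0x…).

[0] flags=0000 → (cmp)
[1] flags=0000 VS?F → skip
[2] flags=0000 LT?F → skip
[3] flags=0000 VS?F → skip
[4] flags=0000 → (cmp)
[5] flags=0000 LT?F → skip
[6] flags=0000 EQ?F → skip
[7] flags=0000 → (cmp)
[8] flags=0000 LS?T → r1=0x2f
[9] flags=0000 VS?F → skip
[10] flags=0000 LE?F → skip

FIX = (r2, 0x50)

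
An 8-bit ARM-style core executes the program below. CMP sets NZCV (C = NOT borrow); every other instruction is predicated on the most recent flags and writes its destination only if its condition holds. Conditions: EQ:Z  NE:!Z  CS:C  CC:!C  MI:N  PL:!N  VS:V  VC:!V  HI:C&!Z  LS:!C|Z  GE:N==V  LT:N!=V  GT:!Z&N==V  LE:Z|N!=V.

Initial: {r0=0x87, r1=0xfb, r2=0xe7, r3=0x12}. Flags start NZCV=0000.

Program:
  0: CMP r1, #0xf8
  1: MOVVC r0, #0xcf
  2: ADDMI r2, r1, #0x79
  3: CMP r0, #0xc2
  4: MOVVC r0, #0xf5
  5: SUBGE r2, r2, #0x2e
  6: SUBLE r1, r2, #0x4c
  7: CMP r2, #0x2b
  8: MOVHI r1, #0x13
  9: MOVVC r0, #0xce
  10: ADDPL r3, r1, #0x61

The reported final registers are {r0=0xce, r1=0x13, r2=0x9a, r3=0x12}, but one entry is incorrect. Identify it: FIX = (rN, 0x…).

0: ✓ CMP  NZCV=0010
1: ✓ MOVVC  r0←0xcf
2: · ADDMI
3: ✓ CMP  NZCV=0010
4: ✓ MOVVC  r0←0xf5
5: ✓ SUBGE  r2←0xb9
6: · SUBLE
7: ✓ CMP  NZCV=1010
8: ✓ MOVHI  r1←0x13
9: ✓ MOVVC  r0←0xce
10: · ADDPL

FIX = (r2, 0xb9)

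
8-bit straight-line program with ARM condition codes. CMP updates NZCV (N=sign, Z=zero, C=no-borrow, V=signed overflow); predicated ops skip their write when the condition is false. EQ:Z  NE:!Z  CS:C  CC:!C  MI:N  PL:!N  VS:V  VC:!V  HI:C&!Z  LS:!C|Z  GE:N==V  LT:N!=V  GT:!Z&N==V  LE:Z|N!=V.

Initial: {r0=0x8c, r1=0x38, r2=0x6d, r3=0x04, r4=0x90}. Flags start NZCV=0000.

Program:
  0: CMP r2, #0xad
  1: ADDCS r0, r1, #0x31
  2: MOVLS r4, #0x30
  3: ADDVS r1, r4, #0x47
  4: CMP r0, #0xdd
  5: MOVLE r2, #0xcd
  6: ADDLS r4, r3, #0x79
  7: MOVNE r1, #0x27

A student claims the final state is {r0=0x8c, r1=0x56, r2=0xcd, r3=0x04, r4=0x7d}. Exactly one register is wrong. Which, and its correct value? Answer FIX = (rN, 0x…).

FIX = (r1, 0x27)

0: ✓ CMP  NZCV=1001
1: · ADDCS
2: ✓ MOVLS  r4←0x30
3: ✓ ADDVS  r1←0x77
4: ✓ CMP  NZCV=1000
5: ✓ MOVLE  r2←0xcd
6: ✓ ADDLS  r4←0x7d
7: ✓ MOVNE  r1←0x27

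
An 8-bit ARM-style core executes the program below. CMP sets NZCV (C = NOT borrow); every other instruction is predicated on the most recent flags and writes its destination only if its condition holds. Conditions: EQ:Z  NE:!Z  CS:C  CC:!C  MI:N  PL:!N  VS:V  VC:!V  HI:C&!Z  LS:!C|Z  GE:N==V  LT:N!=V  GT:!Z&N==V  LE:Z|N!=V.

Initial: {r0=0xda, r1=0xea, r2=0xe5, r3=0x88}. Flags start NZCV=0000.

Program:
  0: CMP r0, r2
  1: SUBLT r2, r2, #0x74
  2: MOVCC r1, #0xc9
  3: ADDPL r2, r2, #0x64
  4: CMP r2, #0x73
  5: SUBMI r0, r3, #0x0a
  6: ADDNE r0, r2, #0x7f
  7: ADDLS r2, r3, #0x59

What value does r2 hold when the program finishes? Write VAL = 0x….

VAL = 0xe1

0: ✓ CMP  NZCV=1000
1: ✓ SUBLT  r2←0x71
2: ✓ MOVCC  r1←0xc9
3: · ADDPL
4: ✓ CMP  NZCV=1000
5: ✓ SUBMI  r0←0x7e
6: ✓ ADDNE  r0←0xf0
7: ✓ ADDLS  r2←0xe1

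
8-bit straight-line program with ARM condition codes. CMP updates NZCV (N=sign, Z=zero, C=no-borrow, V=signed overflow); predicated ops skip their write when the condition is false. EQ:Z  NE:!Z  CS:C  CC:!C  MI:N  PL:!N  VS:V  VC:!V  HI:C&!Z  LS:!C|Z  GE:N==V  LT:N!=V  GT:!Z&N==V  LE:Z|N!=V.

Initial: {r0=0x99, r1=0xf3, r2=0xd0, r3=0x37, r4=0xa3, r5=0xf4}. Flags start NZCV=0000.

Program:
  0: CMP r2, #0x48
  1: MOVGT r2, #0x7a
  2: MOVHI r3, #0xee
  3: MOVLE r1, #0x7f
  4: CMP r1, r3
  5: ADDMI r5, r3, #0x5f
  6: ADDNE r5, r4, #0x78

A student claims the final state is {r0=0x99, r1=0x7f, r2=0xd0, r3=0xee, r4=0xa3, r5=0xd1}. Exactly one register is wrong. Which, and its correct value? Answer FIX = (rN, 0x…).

FIX = (r5, 0x1b)

[0] flags=1010 → (cmp)
[1] flags=1010 GT?F → skip
[2] flags=1010 HI?T → r3=0xee
[3] flags=1010 LE?T → r1=0x7f
[4] flags=1001 → (cmp)
[5] flags=1001 MI?T → r5=0x4d
[6] flags=1001 NE?T → r5=0x1b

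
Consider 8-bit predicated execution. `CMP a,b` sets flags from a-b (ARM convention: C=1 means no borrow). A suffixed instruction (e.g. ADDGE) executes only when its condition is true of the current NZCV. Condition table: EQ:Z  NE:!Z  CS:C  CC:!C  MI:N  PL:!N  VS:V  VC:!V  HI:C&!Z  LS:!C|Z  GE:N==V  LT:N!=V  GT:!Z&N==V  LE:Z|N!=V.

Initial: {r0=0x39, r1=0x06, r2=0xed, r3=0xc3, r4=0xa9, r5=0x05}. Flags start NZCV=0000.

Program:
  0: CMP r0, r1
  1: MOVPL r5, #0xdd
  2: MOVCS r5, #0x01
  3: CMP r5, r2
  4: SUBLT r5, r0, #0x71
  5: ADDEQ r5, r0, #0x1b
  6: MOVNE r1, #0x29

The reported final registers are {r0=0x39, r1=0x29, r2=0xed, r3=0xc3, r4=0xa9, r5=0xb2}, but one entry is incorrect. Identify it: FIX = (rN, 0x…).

[0] flags=0010 → (cmp)
[1] flags=0010 PL?T → r5=0xdd
[2] flags=0010 CS?T → r5=0x01
[3] flags=0000 → (cmp)
[4] flags=0000 LT?F → skip
[5] flags=0000 EQ?F → skip
[6] flags=0000 NE?T → r1=0x29

FIX = (r5, 0x01)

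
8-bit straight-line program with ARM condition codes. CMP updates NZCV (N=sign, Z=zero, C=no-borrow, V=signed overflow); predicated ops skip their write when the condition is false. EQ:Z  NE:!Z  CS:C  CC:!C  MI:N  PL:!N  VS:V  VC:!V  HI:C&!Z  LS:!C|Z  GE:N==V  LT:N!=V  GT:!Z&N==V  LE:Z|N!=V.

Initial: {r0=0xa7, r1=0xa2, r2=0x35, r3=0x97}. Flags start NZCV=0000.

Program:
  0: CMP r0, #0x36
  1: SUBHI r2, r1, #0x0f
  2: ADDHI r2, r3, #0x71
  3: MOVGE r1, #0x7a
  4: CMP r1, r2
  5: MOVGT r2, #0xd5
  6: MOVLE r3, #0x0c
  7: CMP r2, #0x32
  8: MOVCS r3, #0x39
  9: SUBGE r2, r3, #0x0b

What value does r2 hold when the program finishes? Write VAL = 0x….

[0] flags=0011 → (cmp)
[1] flags=0011 HI?T → r2=0x93
[2] flags=0011 HI?T → r2=0x08
[3] flags=0011 GE?F → skip
[4] flags=1010 → (cmp)
[5] flags=1010 GT?F → skip
[6] flags=1010 LE?T → r3=0x0c
[7] flags=1000 → (cmp)
[8] flags=1000 CS?F → skip
[9] flags=1000 GE?F → skip

VAL = 0x08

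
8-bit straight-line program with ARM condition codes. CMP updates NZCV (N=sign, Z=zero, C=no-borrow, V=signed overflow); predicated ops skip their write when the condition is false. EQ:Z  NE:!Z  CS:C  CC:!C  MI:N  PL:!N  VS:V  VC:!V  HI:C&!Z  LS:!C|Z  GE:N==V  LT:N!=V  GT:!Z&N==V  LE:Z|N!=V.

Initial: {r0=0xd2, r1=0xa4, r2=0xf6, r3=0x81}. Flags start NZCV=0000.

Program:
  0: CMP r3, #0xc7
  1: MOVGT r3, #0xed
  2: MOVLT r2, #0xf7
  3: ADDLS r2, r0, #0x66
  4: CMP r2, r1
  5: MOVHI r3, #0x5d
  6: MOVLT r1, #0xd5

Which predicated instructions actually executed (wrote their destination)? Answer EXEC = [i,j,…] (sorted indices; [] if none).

EXEC = [2,3]

[0] flags=1000 → (cmp)
[1] flags=1000 GT?F → skip
[2] flags=1000 LT?T → r2=0xf7
[3] flags=1000 LS?T → r2=0x38
[4] flags=1001 → (cmp)
[5] flags=1001 HI?F → skip
[6] flags=1001 LT?F → skip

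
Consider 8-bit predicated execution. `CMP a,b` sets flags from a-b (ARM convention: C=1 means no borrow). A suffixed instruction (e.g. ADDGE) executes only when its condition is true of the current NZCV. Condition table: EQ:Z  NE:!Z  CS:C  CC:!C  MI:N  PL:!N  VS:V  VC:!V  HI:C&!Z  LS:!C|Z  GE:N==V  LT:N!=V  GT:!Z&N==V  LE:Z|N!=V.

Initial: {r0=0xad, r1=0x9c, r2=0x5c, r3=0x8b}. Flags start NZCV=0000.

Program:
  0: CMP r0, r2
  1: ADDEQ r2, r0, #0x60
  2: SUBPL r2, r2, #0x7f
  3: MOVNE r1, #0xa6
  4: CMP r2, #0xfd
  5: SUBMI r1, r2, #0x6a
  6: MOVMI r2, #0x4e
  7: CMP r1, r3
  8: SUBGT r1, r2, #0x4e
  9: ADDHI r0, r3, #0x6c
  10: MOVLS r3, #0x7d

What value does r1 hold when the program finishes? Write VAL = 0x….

[0] flags=0011 → (cmp)
[1] flags=0011 EQ?F → skip
[2] flags=0011 PL?T → r2=0xdd
[3] flags=0011 NE?T → r1=0xa6
[4] flags=1000 → (cmp)
[5] flags=1000 MI?T → r1=0x73
[6] flags=1000 MI?T → r2=0x4e
[7] flags=1001 → (cmp)
[8] flags=1001 GT?T → r1=0x00
[9] flags=1001 HI?F → skip
[10] flags=1001 LS?T → r3=0x7d

VAL = 0x00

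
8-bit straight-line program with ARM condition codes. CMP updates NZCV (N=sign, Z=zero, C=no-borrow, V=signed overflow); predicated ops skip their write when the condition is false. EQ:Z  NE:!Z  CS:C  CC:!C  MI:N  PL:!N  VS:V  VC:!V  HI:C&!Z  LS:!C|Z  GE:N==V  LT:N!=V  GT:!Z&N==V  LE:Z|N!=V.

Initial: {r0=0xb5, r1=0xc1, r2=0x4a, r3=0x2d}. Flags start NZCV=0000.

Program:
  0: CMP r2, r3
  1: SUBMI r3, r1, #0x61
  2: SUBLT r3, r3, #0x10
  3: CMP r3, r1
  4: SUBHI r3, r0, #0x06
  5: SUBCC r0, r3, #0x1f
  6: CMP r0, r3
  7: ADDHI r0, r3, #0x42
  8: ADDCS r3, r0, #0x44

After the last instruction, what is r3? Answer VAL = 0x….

VAL = 0x2d

[0] flags=0010 → (cmp)
[1] flags=0010 MI?F → skip
[2] flags=0010 LT?F → skip
[3] flags=0000 → (cmp)
[4] flags=0000 HI?F → skip
[5] flags=0000 CC?T → r0=0x0e
[6] flags=1000 → (cmp)
[7] flags=1000 HI?F → skip
[8] flags=1000 CS?F → skip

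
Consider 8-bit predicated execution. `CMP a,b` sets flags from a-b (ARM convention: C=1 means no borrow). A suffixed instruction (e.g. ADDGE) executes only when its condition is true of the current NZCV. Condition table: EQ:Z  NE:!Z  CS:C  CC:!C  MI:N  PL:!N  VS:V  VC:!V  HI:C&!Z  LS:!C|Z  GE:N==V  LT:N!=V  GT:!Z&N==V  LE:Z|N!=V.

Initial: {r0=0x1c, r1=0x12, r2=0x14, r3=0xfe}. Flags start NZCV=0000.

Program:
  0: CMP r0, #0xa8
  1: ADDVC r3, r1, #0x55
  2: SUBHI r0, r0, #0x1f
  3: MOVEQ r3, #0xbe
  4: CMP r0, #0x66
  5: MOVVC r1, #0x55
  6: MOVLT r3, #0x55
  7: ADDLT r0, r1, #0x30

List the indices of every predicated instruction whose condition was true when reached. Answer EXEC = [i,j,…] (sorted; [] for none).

EXEC = [1,5,6,7]

0: ✓ CMP  NZCV=0000
1: ✓ ADDVC  r3←0x67
2: · SUBHI
3: · MOVEQ
4: ✓ CMP  NZCV=1000
5: ✓ MOVVC  r1←0x55
6: ✓ MOVLT  r3←0x55
7: ✓ ADDLT  r0←0x85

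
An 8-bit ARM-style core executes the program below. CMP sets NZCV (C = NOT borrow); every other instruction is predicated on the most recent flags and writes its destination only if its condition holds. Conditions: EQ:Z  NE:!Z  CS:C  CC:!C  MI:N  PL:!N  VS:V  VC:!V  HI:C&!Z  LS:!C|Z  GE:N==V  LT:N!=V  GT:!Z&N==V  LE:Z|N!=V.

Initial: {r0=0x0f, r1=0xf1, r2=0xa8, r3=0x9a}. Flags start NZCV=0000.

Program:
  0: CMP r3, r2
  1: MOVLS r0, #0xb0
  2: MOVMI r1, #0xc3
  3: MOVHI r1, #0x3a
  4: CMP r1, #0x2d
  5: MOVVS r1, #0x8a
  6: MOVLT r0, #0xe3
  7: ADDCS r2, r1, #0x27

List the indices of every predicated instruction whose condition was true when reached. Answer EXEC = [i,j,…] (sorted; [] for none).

EXEC = [1,2,6,7]

[0] flags=1000 → (cmp)
[1] flags=1000 LS?T → r0=0xb0
[2] flags=1000 MI?T → r1=0xc3
[3] flags=1000 HI?F → skip
[4] flags=1010 → (cmp)
[5] flags=1010 VS?F → skip
[6] flags=1010 LT?T → r0=0xe3
[7] flags=1010 CS?T → r2=0xea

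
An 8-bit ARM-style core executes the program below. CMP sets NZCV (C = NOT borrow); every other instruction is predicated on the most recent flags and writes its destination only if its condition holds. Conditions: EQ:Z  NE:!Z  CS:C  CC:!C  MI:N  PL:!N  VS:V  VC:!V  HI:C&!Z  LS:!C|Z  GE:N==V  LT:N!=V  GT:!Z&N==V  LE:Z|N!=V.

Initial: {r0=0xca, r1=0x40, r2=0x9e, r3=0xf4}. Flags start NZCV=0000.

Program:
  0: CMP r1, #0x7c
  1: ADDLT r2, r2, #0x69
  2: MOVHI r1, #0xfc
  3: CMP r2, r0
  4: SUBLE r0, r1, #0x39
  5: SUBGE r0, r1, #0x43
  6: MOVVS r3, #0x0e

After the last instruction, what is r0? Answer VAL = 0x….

0: ✓ CMP  NZCV=1000
1: ✓ ADDLT  r2←0x07
2: · MOVHI
3: ✓ CMP  NZCV=0000
4: · SUBLE
5: ✓ SUBGE  r0←0xfd
6: · MOVVS

VAL = 0xfd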